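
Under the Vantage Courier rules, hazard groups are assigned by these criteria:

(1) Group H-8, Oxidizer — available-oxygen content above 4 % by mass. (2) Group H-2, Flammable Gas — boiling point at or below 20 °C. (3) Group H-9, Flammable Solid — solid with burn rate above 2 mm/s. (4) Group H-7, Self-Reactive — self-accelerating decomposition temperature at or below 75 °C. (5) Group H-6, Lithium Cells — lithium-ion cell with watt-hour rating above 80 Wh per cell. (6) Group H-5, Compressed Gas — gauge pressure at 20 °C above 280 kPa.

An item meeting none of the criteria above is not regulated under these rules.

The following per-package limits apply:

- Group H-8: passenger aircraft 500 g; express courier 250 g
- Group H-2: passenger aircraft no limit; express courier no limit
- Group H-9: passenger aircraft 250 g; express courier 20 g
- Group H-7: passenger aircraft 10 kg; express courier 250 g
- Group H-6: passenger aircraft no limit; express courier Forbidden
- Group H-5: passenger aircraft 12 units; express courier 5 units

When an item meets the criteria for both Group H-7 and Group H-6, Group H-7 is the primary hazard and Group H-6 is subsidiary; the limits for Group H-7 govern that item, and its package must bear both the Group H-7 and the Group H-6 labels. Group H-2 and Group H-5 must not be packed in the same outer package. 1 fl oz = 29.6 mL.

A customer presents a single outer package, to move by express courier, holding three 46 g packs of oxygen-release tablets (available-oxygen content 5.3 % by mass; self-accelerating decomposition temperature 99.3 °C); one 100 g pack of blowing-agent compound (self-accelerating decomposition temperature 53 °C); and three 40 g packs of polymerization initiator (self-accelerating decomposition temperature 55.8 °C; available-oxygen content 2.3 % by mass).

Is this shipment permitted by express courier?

The oxygen-release tablets have available-oxygen content 5.3 % by mass, which is > 4 % by mass, so they are Group H-8 (Oxidizer).
Self-accelerating decomposition temperature 53 °C meets the Group H-7 criterion (Self-Reactive), so the blowing-agent compound is Group H-7.
With self-accelerating decomposition temperature 55.8 °C (≤ 75 °C), the polymerization initiator falls in Group H-7.
Group H-7 net quantity: 100 g + (three 40 g packs = 120 g) = 220 g.
That is within the Group H-7 express courier limit of 250 g.
Group H-8 quantity: three 46 g packs = 138 g.
138 g ≤ 250 g (express courier limit, Group H-8) — within limit.
The segregation rule (Group H-2 with Group H-5) does not apply to Group H-7 with Group H-8.
Every hazard group is within its express courier limit and no segregation rule is violated.

Yes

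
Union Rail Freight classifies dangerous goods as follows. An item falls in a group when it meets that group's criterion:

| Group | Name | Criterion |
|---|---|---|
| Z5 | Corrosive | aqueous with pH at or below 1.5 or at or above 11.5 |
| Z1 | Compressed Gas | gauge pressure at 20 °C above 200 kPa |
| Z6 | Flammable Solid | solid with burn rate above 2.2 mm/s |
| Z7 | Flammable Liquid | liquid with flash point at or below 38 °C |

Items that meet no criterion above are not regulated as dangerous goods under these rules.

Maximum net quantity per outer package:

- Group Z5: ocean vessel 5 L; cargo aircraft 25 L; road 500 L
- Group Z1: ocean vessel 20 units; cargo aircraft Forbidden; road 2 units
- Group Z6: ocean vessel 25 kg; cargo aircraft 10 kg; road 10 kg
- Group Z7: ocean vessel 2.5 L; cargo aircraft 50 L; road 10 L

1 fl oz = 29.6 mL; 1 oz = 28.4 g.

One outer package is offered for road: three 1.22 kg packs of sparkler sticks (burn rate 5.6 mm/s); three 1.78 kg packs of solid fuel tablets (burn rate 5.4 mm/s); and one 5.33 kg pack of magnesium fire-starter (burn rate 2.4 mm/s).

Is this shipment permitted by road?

No

Sparkler sticks: burn rate 5.6 mm/s > 2.2 mm/s → Group Z6 (Flammable Solid).
The solid fuel tablets have burn rate 5.4 mm/s, which is > 2.2 mm/s, so they are Group Z6 (Flammable Solid).
Magnesium fire-starter: burn rate 2.4 mm/s > 2.2 mm/s → Group Z6 (Flammable Solid).
Group Z6 net quantity: (three 1.22 kg packs = 3.66 kg) + (three 1.78 kg packs = 5.34 kg) + 5.33 kg = 14.33 kg.
14.33 kg exceeds the road limit of 10 kg for Group Z6.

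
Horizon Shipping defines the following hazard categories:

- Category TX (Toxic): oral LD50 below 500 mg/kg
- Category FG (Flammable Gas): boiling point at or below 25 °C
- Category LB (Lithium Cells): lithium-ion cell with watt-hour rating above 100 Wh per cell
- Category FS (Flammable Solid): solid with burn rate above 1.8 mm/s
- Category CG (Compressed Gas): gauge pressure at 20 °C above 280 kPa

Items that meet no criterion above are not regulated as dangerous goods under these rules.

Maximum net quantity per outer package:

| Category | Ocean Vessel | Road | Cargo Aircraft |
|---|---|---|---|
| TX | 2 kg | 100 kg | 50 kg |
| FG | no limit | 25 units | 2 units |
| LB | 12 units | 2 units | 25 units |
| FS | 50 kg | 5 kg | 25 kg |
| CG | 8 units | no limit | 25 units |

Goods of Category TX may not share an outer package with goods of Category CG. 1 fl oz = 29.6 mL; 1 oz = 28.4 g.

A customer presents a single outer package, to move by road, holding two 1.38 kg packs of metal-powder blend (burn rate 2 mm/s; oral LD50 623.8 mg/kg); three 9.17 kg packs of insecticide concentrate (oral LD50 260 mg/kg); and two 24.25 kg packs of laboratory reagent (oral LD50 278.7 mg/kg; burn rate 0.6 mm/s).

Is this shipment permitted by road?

Yes

The metal-powder blend has burn rate 2 mm/s, which is > 1.8 mm/s, so it is Category FS (Flammable Solid).
With oral LD50 260 mg/kg (< 500 mg/kg), the insecticide concentrate falls in Category TX.
With oral LD50 278.7 mg/kg (< 500 mg/kg), the laboratory reagent falls in Category TX.
Category TX net quantity: (three 9.17 kg packs = 27.51 kg) + (two 24.25 kg packs = 48.5 kg) = 76.01 kg.
76.01 kg is within the road limit of 100 kg for Category TX.
Category FS quantity: two 1.38 kg packs = 2.76 kg.
That is within the Category FS road limit of 5 kg.
The segregation rule (Category TX with Category CG) does not apply to Category TX with Category FS.
Every hazard category is within its road limit and no segregation rule is violated.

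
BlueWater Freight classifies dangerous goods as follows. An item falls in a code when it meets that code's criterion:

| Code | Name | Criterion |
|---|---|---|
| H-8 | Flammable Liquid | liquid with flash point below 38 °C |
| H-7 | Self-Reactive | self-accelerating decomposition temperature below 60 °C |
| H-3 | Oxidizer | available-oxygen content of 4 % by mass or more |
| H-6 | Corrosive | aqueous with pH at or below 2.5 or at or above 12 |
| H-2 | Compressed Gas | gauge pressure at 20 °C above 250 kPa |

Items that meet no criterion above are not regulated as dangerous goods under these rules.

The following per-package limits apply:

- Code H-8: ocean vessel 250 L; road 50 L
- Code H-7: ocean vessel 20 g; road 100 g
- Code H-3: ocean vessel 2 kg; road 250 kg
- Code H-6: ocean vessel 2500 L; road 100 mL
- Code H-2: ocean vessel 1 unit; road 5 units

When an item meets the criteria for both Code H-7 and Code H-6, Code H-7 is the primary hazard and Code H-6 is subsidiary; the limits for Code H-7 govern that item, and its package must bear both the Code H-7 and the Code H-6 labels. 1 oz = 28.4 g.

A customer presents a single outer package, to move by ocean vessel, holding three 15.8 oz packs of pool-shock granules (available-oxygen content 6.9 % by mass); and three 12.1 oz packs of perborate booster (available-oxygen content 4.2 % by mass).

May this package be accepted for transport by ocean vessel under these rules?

No

Pool-shock granules: available-oxygen content 6.9 % by mass ≥ 4 % by mass → Code H-3 (Oxidizer).
Available-oxygen content 4.2 % by mass meets the Code H-3 criterion (Oxidizer), so the perborate booster is Code H-3.
Total Code H-3: (three 15.8 oz packs = 1346.16 g) + (three 12.1 oz packs = 1030.92 g) = 2377.08 g.
That exceeds the Code H-3 ocean vessel limit of 2 kg.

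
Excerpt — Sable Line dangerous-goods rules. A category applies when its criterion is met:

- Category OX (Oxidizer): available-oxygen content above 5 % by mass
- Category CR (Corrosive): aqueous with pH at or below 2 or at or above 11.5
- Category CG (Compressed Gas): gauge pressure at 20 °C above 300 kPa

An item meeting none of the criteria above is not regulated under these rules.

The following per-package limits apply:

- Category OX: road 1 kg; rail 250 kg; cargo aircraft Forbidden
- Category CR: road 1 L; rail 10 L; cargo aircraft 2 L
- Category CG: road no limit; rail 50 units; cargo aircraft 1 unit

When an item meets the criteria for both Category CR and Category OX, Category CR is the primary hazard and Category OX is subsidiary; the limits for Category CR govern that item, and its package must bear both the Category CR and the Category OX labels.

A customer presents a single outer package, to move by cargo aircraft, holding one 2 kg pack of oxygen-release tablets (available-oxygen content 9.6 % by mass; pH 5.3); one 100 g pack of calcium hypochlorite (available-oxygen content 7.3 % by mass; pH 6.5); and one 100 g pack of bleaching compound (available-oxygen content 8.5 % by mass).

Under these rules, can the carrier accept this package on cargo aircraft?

No

With available-oxygen content 9.6 % by mass (> 5 % by mass), the oxygen-release tablets fall in Category OX.
With available-oxygen content 7.3 % by mass (> 5 % by mass), the calcium hypochlorite falls in Category OX.
Available-oxygen content 8.5 % by mass meets the Category OX criterion (Oxidizer), so the bleaching compound is Category OX.
Category OX net quantity: 2 kg + 100 g + 100 g = 2.2 kg.
Category OX is Forbidden by cargo aircraft.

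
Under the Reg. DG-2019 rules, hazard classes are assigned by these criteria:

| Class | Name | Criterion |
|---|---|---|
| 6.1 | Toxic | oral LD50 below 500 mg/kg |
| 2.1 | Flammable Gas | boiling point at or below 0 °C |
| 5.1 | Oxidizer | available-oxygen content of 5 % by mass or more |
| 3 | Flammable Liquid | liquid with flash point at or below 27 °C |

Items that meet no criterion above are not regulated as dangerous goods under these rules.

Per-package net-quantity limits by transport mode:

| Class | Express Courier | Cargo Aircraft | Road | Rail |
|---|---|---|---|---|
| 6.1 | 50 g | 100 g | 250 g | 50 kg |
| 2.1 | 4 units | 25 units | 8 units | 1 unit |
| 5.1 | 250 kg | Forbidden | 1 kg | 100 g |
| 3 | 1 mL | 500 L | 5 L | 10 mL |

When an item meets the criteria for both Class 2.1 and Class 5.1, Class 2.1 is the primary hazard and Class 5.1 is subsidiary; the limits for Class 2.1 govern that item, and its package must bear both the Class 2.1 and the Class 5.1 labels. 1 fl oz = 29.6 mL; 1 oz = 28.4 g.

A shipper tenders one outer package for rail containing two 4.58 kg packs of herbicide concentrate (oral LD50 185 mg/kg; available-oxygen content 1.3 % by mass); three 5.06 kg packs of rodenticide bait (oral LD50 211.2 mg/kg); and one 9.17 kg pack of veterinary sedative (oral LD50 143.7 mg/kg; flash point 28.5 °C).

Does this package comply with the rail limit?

Yes

Oral LD50 185 mg/kg meets the Class 6.1 criterion (Toxic), so the herbicide concentrate is Class 6.1.
Rodenticide bait: oral LD50 211.2 mg/kg < 500 mg/kg → Class 6.1 (Toxic).
Veterinary sedative: oral LD50 143.7 mg/kg < 500 mg/kg → Class 6.1 (Toxic).
Total Class 6.1: (two 4.58 kg packs = 9.16 kg) + (three 5.06 kg packs = 15.18 kg) + 9.17 kg = 33.51 kg.
33.51 kg ≤ 50 kg (rail limit, Class 6.1) — within limit.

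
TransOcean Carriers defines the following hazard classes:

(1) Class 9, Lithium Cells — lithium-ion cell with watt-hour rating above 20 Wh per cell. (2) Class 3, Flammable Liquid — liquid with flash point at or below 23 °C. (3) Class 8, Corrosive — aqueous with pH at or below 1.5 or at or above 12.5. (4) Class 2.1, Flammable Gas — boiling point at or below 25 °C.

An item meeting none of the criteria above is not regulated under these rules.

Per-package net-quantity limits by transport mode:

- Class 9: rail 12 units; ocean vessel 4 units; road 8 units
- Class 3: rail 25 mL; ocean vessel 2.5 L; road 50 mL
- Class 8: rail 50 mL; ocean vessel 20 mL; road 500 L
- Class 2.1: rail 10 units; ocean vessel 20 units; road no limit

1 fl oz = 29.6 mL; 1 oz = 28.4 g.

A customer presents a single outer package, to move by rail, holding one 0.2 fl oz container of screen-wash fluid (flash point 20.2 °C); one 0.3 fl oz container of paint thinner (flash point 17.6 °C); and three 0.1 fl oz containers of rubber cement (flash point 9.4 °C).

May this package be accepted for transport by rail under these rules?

The screen-wash fluid has flash point 20.2 °C, which is ≤ 23 °C, so it is Class 3 (Flammable Liquid).
Paint thinner: flash point 17.6 °C ≤ 23 °C → Class 3 (Flammable Liquid).
Rubber cement: flash point 9.4 °C ≤ 23 °C → Class 3 (Flammable Liquid).
Class 3 net quantity: (one 0.2 fl oz container = 5.92 mL) + (one 0.3 fl oz container = 8.88 mL) + (three 0.1 fl oz containers = 8.88 mL) = 23.68 mL.
23.68 mL ≤ 25 mL (rail limit, Class 3) — within limit.

Yes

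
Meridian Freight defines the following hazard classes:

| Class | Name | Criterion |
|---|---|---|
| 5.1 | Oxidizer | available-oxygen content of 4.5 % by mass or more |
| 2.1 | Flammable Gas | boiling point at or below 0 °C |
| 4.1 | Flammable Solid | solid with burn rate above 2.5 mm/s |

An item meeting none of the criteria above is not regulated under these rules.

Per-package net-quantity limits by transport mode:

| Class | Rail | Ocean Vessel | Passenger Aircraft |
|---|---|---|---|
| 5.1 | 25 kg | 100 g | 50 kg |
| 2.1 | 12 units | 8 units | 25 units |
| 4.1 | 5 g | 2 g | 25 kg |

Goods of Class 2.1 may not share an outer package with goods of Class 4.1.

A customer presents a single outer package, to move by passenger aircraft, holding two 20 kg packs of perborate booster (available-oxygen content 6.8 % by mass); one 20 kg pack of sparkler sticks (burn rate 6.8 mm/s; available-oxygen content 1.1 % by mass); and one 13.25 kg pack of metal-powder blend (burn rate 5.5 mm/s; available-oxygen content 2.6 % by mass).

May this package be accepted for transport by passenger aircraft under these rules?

With available-oxygen content 6.8 % by mass (≥ 4.5 % by mass), the perborate booster falls in Class 5.1.
Burn rate 6.8 mm/s meets the Class 4.1 criterion (Flammable Solid), so the sparkler sticks are Class 4.1.
Metal-powder blend: burn rate 5.5 mm/s > 2.5 mm/s → Class 4.1 (Flammable Solid).
Total Class 4.1: 20 kg + 13.25 kg = 33.25 kg.
That exceeds the Class 4.1 passenger aircraft limit of 25 kg.
Class 5.1 quantity: two 20 kg packs = 40 kg.
40 kg is within the passenger aircraft limit of 50 kg for Class 5.1.
The segregation rule (Class 2.1 with Class 4.1) does not apply to Class 4.1 with Class 5.1.

No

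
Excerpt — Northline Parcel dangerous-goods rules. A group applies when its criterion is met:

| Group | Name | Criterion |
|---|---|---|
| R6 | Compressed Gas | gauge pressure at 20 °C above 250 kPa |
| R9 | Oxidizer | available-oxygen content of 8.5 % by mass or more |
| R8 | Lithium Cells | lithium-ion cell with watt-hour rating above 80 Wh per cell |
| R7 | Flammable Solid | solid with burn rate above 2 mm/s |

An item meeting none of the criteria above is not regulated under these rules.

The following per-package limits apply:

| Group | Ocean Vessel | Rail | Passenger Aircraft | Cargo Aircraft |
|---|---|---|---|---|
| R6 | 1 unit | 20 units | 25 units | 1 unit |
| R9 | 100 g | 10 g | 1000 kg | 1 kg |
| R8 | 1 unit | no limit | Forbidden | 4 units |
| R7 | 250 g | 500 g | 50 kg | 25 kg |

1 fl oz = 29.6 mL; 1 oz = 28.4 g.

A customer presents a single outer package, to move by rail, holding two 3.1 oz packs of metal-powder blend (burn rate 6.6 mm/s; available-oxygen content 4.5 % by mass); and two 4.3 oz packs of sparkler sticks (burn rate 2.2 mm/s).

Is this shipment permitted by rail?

Yes

Burn rate 6.6 mm/s meets the Group R7 criterion (Flammable Solid), so the metal-powder blend is Group R7.
The sparkler sticks have burn rate 2.2 mm/s, which is > 2 mm/s, so they are Group R7 (Flammable Solid).
Group R7 net quantity: (two 3.1 oz packs = 176.08 g) + (two 4.3 oz packs = 244.24 g) = 420.32 g.
420.32 g is within the rail limit of 500 g for Group R7.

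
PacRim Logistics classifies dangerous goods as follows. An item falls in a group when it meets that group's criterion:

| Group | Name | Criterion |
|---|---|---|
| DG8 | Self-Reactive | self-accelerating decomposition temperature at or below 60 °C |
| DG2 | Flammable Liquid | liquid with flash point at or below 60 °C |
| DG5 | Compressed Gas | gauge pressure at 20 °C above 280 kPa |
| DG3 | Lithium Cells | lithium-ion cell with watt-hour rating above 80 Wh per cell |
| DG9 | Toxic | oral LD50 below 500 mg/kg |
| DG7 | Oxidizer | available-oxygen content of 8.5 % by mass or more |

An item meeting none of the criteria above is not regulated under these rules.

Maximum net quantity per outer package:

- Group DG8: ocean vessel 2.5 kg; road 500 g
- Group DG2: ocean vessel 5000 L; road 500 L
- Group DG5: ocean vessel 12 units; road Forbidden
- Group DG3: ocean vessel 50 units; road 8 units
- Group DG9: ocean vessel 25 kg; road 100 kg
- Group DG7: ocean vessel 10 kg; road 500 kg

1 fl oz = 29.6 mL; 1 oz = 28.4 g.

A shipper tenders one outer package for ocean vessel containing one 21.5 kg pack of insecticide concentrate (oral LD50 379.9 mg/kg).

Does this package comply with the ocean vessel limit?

Insecticide concentrate: oral LD50 379.9 mg/kg < 500 mg/kg → Group DG9 (Toxic).
Group DG9 quantity: 21.5 kg.
21.5 kg is within the ocean vessel limit of 25 kg for Group DG9.

Yes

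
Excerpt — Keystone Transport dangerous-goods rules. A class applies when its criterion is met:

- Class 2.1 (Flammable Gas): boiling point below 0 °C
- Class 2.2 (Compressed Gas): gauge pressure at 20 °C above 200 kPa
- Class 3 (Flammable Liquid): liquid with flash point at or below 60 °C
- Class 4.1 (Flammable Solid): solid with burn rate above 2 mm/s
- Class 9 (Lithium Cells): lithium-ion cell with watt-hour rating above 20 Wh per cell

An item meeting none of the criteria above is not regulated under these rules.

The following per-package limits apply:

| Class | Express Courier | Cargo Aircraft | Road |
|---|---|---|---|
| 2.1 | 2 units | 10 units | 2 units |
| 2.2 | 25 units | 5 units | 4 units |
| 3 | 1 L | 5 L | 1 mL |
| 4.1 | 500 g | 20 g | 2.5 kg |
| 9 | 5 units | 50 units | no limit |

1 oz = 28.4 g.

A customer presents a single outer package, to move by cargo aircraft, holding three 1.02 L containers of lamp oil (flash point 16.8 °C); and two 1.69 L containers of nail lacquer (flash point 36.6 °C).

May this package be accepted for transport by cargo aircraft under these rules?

Flash point 16.8 °C meets the Class 3 criterion (Flammable Liquid), so the lamp oil is Class 3.
Nail lacquer: flash point 36.6 °C ≤ 60 °C → Class 3 (Flammable Liquid).
Class 3 net quantity: (three 1.02 L containers = 3.06 L) + (two 1.69 L containers = 3.38 L) = 6.44 L.
6.44 L exceeds the cargo aircraft limit of 5 L for Class 3.

No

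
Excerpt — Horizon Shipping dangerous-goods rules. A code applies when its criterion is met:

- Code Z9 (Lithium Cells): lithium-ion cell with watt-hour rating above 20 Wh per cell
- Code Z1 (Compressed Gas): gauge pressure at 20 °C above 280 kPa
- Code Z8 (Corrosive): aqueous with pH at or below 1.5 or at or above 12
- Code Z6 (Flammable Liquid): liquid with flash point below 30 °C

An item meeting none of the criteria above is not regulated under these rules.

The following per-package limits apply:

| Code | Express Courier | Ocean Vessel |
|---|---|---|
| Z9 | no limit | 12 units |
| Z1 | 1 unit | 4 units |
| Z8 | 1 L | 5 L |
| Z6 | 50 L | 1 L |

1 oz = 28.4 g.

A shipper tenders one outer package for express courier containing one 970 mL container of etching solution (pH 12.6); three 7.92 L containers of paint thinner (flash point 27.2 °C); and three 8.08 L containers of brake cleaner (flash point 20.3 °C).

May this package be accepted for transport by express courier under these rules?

The etching solution has pH 12.6, which is ≥ 12, so it is Code Z8 (Corrosive).
Flash point 27.2 °C meets the Code Z6 criterion (Flammable Liquid), so the paint thinner is Code Z6.
Brake cleaner: flash point 20.3 °C < 30 °C → Code Z6 (Flammable Liquid).
Total Code Z6: (three 7.92 L containers = 23.76 L) + (three 8.08 L containers = 24.24 L) = 48 L.
That is within the Code Z6 express courier limit of 50 L.
Code Z8 quantity: 970 mL.
970 mL is within the express courier limit of 1 L for Code Z8.
Every hazard code is within its express courier limit and no segregation rule is violated.

Yes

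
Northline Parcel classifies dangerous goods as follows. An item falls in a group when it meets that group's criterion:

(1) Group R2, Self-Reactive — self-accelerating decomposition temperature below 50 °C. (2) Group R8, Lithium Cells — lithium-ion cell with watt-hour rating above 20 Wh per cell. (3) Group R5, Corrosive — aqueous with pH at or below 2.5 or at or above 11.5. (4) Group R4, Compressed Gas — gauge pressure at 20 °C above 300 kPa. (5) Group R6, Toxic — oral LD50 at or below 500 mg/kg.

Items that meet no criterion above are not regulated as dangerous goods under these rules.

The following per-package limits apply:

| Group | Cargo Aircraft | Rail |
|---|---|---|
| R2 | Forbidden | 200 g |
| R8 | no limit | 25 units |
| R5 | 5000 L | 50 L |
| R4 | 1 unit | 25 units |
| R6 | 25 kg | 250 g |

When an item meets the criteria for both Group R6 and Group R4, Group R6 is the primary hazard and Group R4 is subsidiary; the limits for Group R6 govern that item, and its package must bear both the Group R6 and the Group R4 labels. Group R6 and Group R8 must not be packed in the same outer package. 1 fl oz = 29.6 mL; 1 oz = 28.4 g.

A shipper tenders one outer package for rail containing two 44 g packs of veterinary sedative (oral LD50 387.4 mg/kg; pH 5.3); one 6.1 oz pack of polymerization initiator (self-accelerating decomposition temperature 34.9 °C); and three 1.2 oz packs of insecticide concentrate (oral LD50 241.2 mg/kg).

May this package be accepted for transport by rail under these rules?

Oral LD50 387.4 mg/kg meets the Group R6 criterion (Toxic), so the veterinary sedative is Group R6.
With self-accelerating decomposition temperature 34.9 °C (< 50 °C), the polymerization initiator falls in Group R2.
Insecticide concentrate: oral LD50 241.2 mg/kg ≤ 500 mg/kg → Group R6 (Toxic).
Total Group R6: (two 44 g packs = 88 g) + (three 1.2 oz packs = 102.24 g) = 190.24 g.
That is within the Group R6 rail limit of 250 g.
Group R2 quantity: one 6.1 oz pack = 173.24 g.
That is within the Group R2 rail limit of 200 g.
The segregation rule (Group R6 with Group R8) does not apply to Group R6 with Group R2.
Every hazard group is within its rail limit and no segregation rule is violated.

Yes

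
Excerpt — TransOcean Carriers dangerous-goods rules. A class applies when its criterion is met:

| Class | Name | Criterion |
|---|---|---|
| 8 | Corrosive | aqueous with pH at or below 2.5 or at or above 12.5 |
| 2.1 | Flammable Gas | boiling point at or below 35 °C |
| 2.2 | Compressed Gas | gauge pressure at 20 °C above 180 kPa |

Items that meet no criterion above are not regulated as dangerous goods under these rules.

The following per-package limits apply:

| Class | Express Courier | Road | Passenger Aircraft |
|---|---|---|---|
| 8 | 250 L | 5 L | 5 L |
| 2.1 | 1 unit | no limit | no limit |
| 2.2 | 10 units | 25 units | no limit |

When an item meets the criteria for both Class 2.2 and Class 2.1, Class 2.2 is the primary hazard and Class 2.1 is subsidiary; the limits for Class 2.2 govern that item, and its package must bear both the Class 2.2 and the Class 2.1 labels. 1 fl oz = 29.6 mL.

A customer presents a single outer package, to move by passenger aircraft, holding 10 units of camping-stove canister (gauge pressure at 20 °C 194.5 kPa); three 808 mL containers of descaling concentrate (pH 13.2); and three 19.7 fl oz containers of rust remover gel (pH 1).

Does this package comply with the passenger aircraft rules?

Camping-stove canister: gauge pressure at 20 °C 194.5 kPa > 180 kPa → Class 2.2 (Compressed Gas).
The descaling concentrate has pH 13.2, which is ≥ 12.5, so it is Class 8 (Corrosive).
With pH 1 (≤ 2.5), the rust remover gel falls in Class 8.
Class 8 net quantity: (three 808 mL containers = 2.424 L) + (three 19.7 fl oz containers = 1749.36 mL) = 4173.36 mL.
4173.36 mL ≤ 5 L (passenger aircraft limit, Class 8) — within limit.
Class 2.2 quantity: 10 units.
Class 2.2 has no per-package limit by passenger aircraft.
Every hazard class is within its passenger aircraft limit and no segregation rule is violated.

Yes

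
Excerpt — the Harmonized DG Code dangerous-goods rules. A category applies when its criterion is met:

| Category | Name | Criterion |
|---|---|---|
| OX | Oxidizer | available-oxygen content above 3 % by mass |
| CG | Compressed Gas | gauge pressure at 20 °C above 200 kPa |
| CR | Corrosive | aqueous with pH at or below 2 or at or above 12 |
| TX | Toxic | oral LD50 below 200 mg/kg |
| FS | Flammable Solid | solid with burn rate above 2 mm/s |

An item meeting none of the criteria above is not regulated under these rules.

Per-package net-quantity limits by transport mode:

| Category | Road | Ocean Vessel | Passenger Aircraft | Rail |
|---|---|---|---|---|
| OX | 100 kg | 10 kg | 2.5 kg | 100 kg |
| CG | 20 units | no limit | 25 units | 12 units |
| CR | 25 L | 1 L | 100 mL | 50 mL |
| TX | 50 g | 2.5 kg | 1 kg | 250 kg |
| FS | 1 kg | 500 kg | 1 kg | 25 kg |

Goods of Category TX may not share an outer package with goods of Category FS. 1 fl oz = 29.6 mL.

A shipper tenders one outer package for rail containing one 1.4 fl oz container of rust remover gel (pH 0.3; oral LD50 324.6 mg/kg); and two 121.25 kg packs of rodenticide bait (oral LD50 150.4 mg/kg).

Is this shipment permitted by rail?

Yes

The rust remover gel has pH 0.3, which is ≤ 2, so it is Category CR (Corrosive).
The rodenticide bait has oral LD50 150.4 mg/kg, which is < 200 mg/kg, so it is Category TX (Toxic).
Category TX quantity: two 121.25 kg packs = 242.5 kg.
That is within the Category TX rail limit of 250 kg.
Category CR quantity: one 1.4 fl oz container = 41.44 mL.
41.44 mL is within the rail limit of 50 mL for Category CR.
The segregation rule (Category TX with Category FS) does not apply to Category TX with Category CR.
Every hazard category is within its rail limit and no segregation rule is violated.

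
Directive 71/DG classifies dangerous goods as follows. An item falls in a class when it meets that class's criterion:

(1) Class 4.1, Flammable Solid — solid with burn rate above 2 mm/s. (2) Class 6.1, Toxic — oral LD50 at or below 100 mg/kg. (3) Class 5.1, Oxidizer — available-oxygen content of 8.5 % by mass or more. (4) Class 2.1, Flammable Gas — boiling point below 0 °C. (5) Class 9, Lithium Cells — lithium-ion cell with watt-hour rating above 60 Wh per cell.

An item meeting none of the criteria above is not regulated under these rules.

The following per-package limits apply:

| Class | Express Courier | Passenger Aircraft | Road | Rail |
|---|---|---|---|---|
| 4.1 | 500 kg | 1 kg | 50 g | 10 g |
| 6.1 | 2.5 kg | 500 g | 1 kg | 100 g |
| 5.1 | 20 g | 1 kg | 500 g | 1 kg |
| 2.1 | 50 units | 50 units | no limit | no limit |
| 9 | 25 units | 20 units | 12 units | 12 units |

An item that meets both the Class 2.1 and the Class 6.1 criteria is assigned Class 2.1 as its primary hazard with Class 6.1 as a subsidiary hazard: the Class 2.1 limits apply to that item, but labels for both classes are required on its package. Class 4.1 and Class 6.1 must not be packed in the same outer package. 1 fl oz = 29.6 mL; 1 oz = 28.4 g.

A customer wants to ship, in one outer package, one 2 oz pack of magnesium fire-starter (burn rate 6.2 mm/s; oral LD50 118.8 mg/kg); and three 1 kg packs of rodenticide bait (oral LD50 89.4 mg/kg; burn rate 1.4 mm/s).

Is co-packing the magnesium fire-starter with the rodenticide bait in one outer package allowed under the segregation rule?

No

The magnesium fire-starter has burn rate 6.2 mm/s, which is > 2 mm/s, so it is Class 4.1 (Flammable Solid).
Rodenticide bait: oral LD50 89.4 mg/kg ≤ 100 mg/kg → Class 6.1 (Toxic).
Class 4.1 and Class 6.1 may not share an outer package.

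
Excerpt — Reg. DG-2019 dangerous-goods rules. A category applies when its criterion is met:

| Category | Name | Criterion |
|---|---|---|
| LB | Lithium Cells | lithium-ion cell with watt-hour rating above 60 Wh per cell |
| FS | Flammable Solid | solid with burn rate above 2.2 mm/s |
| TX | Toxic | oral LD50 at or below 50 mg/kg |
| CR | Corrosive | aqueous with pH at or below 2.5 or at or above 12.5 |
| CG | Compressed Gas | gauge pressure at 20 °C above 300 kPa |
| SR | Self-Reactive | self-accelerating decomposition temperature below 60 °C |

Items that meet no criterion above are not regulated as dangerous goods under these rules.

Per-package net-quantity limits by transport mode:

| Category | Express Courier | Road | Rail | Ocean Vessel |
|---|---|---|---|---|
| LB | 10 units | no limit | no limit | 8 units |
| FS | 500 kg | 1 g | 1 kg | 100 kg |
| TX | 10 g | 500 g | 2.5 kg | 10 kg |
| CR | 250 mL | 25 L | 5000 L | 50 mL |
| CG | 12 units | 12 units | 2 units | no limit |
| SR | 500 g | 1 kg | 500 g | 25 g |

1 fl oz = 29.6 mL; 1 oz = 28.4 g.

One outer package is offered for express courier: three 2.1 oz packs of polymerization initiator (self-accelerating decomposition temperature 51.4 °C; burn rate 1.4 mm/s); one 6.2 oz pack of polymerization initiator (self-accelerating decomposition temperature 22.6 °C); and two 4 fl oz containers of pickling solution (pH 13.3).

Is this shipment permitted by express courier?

With self-accelerating decomposition temperature 51.4 °C (< 60 °C), the polymerization initiator falls in Category SR.
Polymerization initiator: self-accelerating decomposition temperature 22.6 °C < 60 °C → Category SR (Self-Reactive).
With pH 13.3 (≥ 12.5), the pickling solution falls in Category CR.
Category SR net quantity: (three 2.1 oz packs = 178.92 g) + (one 6.2 oz pack = 176.08 g) = 355 g.
That is within the Category SR express courier limit of 500 g.
Category CR quantity: two 4 fl oz containers = 236.8 mL.
236.8 mL ≤ 250 mL (express courier limit, Category CR) — within limit.
Every hazard category is within its express courier limit and no segregation rule is violated.

Yes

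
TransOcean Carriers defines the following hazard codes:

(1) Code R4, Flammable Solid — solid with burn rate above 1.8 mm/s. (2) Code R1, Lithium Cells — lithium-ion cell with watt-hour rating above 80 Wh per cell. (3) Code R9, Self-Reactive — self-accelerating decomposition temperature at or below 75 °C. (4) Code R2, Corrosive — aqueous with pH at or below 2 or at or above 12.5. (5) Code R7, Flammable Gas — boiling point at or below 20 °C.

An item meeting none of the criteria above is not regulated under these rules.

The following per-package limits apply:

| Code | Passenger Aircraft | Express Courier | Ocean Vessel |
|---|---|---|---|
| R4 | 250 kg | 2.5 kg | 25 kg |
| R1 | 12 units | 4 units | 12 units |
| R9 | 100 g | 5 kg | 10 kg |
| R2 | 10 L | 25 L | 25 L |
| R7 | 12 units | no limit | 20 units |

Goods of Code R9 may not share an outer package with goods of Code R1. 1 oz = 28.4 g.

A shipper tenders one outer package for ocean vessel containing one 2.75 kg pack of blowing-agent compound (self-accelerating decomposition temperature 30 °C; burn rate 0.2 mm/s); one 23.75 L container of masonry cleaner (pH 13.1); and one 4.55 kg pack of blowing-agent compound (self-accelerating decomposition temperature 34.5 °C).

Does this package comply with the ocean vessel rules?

Yes

Blowing-agent compound: self-accelerating decomposition temperature 30 °C ≤ 75 °C → Code R9 (Self-Reactive).
With pH 13.1 (≥ 12.5), the masonry cleaner falls in Code R2.
Self-accelerating decomposition temperature 34.5 °C meets the Code R9 criterion (Self-Reactive), so the blowing-agent compound is Code R9.
Code R9 net quantity: 2.75 kg + 4.55 kg = 7.3 kg.
7.3 kg is within the ocean vessel limit of 10 kg for Code R9.
Code R2 quantity: 23.75 L.
23.75 L ≤ 25 L (ocean vessel limit, Code R2) — within limit.
The segregation rule (Code R9 with Code R1) does not apply to Code R9 with Code R2.
Every hazard code is within its ocean vessel limit and no segregation rule is violated.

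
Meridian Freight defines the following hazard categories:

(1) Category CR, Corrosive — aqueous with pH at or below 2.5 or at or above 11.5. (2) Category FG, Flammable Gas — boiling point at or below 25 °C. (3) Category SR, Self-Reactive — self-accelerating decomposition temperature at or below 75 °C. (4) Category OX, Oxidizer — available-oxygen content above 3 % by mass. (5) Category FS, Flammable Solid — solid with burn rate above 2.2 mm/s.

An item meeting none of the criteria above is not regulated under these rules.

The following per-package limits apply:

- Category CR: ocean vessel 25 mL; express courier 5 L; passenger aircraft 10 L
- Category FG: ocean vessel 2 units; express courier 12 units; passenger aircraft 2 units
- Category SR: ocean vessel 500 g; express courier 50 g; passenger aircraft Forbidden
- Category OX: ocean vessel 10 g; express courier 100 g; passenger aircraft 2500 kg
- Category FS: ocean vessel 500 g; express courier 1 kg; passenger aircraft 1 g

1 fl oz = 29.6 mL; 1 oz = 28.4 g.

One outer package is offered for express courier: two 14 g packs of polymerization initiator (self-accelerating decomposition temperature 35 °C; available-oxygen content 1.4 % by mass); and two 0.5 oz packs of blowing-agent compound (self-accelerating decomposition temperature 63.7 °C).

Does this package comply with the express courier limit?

The polymerization initiator has self-accelerating decomposition temperature 35 °C, which is ≤ 75 °C, so it is Category SR (Self-Reactive).
The blowing-agent compound has self-accelerating decomposition temperature 63.7 °C, which is ≤ 75 °C, so it is Category SR (Self-Reactive).
Total Category SR: (two 14 g packs = 28 g) + (two 0.5 oz packs = 28.4 g) = 56.4 g.
56.4 g exceeds the express courier limit of 50 g for Category SR.

No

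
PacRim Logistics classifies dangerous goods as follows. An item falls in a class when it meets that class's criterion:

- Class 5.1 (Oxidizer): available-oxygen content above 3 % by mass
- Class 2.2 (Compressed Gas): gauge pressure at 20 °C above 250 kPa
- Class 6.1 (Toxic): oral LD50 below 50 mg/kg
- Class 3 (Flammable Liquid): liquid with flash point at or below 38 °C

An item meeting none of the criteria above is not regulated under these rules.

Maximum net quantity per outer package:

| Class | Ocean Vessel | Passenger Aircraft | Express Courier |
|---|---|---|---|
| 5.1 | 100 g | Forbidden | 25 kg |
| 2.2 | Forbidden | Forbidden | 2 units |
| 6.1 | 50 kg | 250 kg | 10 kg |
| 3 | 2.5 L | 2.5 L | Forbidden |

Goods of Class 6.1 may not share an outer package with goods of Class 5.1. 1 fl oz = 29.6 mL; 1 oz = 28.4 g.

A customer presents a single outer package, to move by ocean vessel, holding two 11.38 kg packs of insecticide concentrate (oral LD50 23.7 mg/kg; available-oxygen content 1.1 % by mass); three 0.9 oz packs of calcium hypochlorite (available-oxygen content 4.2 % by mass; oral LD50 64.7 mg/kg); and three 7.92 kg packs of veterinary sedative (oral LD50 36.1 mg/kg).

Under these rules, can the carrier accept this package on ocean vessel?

Oral LD50 23.7 mg/kg meets the Class 6.1 criterion (Toxic), so the insecticide concentrate is Class 6.1.
The calcium hypochlorite has available-oxygen content 4.2 % by mass, which is > 3 % by mass, so it is Class 5.1 (Oxidizer).
The veterinary sedative has oral LD50 36.1 mg/kg, which is < 50 mg/kg, so it is Class 6.1 (Toxic).
Class 6.1 net quantity: (two 11.38 kg packs = 22.76 kg) + (three 7.92 kg packs = 23.76 kg) = 46.52 kg.
46.52 kg ≤ 50 kg (ocean vessel limit, Class 6.1) — within limit.
Class 5.1 quantity: three 0.9 oz packs = 76.68 g.
76.68 g ≤ 100 g (ocean vessel limit, Class 5.1) — within limit.
Class 6.1 and Class 5.1 may not share an outer package.

No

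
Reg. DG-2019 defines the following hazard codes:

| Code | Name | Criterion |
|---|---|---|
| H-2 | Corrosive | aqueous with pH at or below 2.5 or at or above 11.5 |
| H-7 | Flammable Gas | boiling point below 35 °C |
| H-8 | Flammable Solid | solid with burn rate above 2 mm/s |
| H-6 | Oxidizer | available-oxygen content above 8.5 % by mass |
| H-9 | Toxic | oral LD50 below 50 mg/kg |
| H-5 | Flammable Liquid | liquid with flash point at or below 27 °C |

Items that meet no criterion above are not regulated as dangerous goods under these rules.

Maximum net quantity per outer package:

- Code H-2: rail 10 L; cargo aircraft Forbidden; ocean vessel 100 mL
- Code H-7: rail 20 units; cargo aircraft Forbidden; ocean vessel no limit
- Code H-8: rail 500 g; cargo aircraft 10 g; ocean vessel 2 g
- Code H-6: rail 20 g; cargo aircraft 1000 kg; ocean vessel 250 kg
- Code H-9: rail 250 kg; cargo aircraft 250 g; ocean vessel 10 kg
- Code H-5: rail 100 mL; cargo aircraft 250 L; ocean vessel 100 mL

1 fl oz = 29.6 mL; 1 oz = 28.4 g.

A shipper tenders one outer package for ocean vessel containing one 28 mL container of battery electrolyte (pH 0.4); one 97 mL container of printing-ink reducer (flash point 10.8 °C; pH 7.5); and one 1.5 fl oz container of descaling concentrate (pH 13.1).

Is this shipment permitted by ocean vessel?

Yes

With pH 0.4 (≤ 2.5), the battery electrolyte falls in Code H-2.
Flash point 10.8 °C meets the Code H-5 criterion (Flammable Liquid), so the printing-ink reducer is Code H-5.
With pH 13.1 (≥ 11.5), the descaling concentrate falls in Code H-2.
Code H-2 net quantity: 28 mL + (one 1.5 fl oz container = 44.4 mL) = 72.4 mL.
72.4 mL is within the ocean vessel limit of 100 mL for Code H-2.
Code H-5 quantity: 97 mL.
97 mL ≤ 100 mL (ocean vessel limit, Code H-5) — within limit.
Every hazard code is within its ocean vessel limit and no segregation rule is violated.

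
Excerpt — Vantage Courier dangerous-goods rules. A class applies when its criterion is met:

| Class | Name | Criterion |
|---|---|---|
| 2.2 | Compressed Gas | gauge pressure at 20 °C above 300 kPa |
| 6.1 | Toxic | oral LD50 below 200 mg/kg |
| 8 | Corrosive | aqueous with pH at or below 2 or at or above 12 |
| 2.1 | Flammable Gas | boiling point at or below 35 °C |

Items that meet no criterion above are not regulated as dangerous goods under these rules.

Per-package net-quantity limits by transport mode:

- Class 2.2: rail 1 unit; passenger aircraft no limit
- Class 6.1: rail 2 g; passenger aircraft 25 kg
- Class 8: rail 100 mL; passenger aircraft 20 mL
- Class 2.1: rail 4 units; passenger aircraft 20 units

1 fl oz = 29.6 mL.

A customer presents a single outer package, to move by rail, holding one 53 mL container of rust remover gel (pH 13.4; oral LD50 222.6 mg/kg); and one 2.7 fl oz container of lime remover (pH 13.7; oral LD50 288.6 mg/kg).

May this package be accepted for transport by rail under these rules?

No

pH 13.4 meets the Class 8 criterion (Corrosive), so the rust remover gel is Class 8.
Lime remover: pH 13.7 ≥ 12 → Class 8 (Corrosive).
Total Class 8: 53 mL + (one 2.7 fl oz container = 79.92 mL) = 132.92 mL.
132.92 mL > 100 mL (rail limit, Class 8) — over the limit.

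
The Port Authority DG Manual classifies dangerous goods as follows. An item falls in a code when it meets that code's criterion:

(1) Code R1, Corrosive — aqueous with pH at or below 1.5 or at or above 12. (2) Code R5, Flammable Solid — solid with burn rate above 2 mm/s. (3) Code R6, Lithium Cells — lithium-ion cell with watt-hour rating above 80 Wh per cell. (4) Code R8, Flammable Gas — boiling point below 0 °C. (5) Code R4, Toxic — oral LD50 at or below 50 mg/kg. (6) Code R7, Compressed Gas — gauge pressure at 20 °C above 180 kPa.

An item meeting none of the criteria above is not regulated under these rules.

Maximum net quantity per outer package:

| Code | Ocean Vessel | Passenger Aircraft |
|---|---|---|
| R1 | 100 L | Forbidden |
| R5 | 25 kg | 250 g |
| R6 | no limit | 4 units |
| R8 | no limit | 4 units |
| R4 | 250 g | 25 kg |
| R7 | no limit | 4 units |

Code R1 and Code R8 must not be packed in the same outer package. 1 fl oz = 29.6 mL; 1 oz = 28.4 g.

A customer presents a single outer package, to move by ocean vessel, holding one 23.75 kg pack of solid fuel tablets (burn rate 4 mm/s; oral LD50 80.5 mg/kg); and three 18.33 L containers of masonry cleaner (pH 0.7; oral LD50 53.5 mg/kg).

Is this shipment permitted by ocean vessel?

Yes

Solid fuel tablets: burn rate 4 mm/s > 2 mm/s → Code R5 (Flammable Solid).
With pH 0.7 (≤ 1.5), the masonry cleaner falls in Code R1.
Code R1 quantity: three 18.33 L containers = 54.99 L.
That is within the Code R1 ocean vessel limit of 100 L.
Code R5 quantity: 23.75 kg.
That is within the Code R5 ocean vessel limit of 25 kg.
The segregation rule (Code R1 with Code R8) does not apply to Code R1 with Code R5.
Every hazard code is within its ocean vessel limit and no segregation rule is violated.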